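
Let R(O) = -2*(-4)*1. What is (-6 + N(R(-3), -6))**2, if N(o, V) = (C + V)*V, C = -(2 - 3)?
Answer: 576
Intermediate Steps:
C = 1 (C = -1*(-1) = 1)
R(O) = 8 (R(O) = 8*1 = 8)
N(o, V) = V*(1 + V) (N(o, V) = (1 + V)*V = V*(1 + V))
(-6 + N(R(-3), -6))**2 = (-6 - 6*(1 - 6))**2 = (-6 - 6*(-5))**2 = (-6 + 30)**2 = 24**2 = 576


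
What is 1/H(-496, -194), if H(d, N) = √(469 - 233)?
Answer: √59/118 ≈ 0.065094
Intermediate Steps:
H(d, N) = 2*√59 (H(d, N) = √236 = 2*√59)
1/H(-496, -194) = 1/(2*√59) = √59/118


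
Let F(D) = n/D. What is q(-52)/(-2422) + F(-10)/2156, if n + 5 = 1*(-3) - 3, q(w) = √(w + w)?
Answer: 1/1960 - I*√26/1211 ≈ 0.0005102 - 0.0042106*I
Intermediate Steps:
q(w) = √2*√w (q(w) = √(2*w) = √2*√w)
n = -11 (n = -5 + (1*(-3) - 3) = -5 + (-3 - 3) = -5 - 6 = -11)
F(D) = -11/D
q(-52)/(-2422) + F(-10)/2156 = (√2*√(-52))/(-2422) - 11/(-10)/2156 = (√2*(2*I*√13))*(-1/2422) - 11*(-⅒)*(1/2156) = (2*I*√26)*(-1/2422) + (11/10)*(1/2156) = -I*√26/1211 + 1/1960 = 1/1960 - I*√26/1211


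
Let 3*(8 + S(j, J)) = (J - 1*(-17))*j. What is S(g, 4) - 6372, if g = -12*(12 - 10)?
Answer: -6548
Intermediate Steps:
g = -24 (g = -12*2 = -24)
S(j, J) = -8 + j*(17 + J)/3 (S(j, J) = -8 + ((J - 1*(-17))*j)/3 = -8 + ((J + 17)*j)/3 = -8 + ((17 + J)*j)/3 = -8 + (j*(17 + J))/3 = -8 + j*(17 + J)/3)
S(g, 4) - 6372 = (-8 + (17/3)*(-24) + (1/3)*4*(-24)) - 6372 = (-8 - 136 - 32) - 6372 = -176 - 6372 = -6548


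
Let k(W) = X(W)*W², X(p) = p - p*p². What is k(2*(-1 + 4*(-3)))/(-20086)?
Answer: -5931900/10043 ≈ -590.65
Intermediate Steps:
X(p) = p - p³
k(W) = W²*(W - W³) (k(W) = (W - W³)*W² = W²*(W - W³))
k(2*(-1 + 4*(-3)))/(-20086) = ((2*(-1 + 4*(-3)))³ - (2*(-1 + 4*(-3)))⁵)/(-20086) = ((2*(-1 - 12))³ - (2*(-1 - 12))⁵)*(-1/20086) = ((2*(-13))³ - (2*(-13))⁵)*(-1/20086) = ((-26)³ - 1*(-26)⁵)*(-1/20086) = (-17576 - 1*(-11881376))*(-1/20086) = (-17576 + 11881376)*(-1/20086) = 11863800*(-1/20086) = -5931900/10043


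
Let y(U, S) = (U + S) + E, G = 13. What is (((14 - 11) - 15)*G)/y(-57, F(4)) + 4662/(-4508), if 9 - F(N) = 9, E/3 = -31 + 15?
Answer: 727/1610 ≈ 0.45155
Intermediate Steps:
E = -48 (E = 3*(-31 + 15) = 3*(-16) = -48)
F(N) = 0 (F(N) = 9 - 1*9 = 9 - 9 = 0)
y(U, S) = -48 + S + U (y(U, S) = (U + S) - 48 = (S + U) - 48 = -48 + S + U)
(((14 - 11) - 15)*G)/y(-57, F(4)) + 4662/(-4508) = (((14 - 11) - 15)*13)/(-48 + 0 - 57) + 4662/(-4508) = ((3 - 15)*13)/(-105) + 4662*(-1/4508) = -12*13*(-1/105) - 333/322 = -156*(-1/105) - 333/322 = 52/35 - 333/322 = 727/1610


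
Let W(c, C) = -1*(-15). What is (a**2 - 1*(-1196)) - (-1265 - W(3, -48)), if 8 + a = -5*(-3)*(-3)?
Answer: 5285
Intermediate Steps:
W(c, C) = 15
a = -53 (a = -8 - 5*(-3)*(-3) = -8 + 15*(-3) = -8 - 45 = -53)
(a**2 - 1*(-1196)) - (-1265 - W(3, -48)) = ((-53)**2 - 1*(-1196)) - (-1265 - 1*15) = (2809 + 1196) - (-1265 - 15) = 4005 - 1*(-1280) = 4005 + 1280 = 5285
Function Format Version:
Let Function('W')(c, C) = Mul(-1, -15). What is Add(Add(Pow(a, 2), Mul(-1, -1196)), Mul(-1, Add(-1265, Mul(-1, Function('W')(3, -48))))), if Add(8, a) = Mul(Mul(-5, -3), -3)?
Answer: 5285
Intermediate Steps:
Function('W')(c, C) = 15
a = -53 (a = Add(-8, Mul(Mul(-5, -3), -3)) = Add(-8, Mul(15, -3)) = Add(-8, -45) = -53)
Add(Add(Pow(a, 2), Mul(-1, -1196)), Mul(-1, Add(-1265, Mul(-1, Function('W')(3, -48))))) = Add(Add(Pow(-53, 2), Mul(-1, -1196)), Mul(-1, Add(-1265, Mul(-1, 15)))) = Add(Add(2809, 1196), Mul(-1, Add(-1265, -15))) = Add(4005, Mul(-1, -1280)) = Add(4005, 1280) = 5285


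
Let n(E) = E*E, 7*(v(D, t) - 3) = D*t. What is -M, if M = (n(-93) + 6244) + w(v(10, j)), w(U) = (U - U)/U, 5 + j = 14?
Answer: -14893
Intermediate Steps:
j = 9 (j = -5 + 14 = 9)
v(D, t) = 3 + D*t/7 (v(D, t) = 3 + (D*t)/7 = 3 + D*t/7)
w(U) = 0 (w(U) = 0/U = 0)
n(E) = E²
M = 14893 (M = ((-93)² + 6244) + 0 = (8649 + 6244) + 0 = 14893 + 0 = 14893)
-M = -1*14893 = -14893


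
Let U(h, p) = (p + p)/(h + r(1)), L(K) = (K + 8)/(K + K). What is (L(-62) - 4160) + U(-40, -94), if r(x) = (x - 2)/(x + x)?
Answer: -20866021/5022 ≈ -4154.9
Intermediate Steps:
L(K) = (8 + K)/(2*K) (L(K) = (8 + K)/((2*K)) = (8 + K)*(1/(2*K)) = (8 + K)/(2*K))
r(x) = (-2 + x)/(2*x) (r(x) = (-2 + x)/((2*x)) = (-2 + x)*(1/(2*x)) = (-2 + x)/(2*x))
U(h, p) = 2*p/(-½ + h) (U(h, p) = (p + p)/(h + (½)*(-2 + 1)/1) = (2*p)/(h + (½)*1*(-1)) = (2*p)/(h - ½) = (2*p)/(-½ + h) = 2*p/(-½ + h))
(L(-62) - 4160) + U(-40, -94) = ((½)*(8 - 62)/(-62) - 4160) + 4*(-94)/(-1 + 2*(-40)) = ((½)*(-1/62)*(-54) - 4160) + 4*(-94)/(-1 - 80) = (27/62 - 4160) + 4*(-94)/(-81) = -257893/62 + 4*(-94)*(-1/81) = -257893/62 + 376/81 = -20866021/5022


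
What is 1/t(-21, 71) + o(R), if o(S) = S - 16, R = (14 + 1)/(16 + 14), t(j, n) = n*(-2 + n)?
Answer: -151867/9798 ≈ -15.500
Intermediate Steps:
R = 1/2 (R = 15/30 = 15*(1/30) = 1/2 ≈ 0.50000)
o(S) = -16 + S
1/t(-21, 71) + o(R) = 1/(71*(-2 + 71)) + (-16 + 1/2) = 1/(71*69) - 31/2 = 1/4899 - 31/2 = -151867/9798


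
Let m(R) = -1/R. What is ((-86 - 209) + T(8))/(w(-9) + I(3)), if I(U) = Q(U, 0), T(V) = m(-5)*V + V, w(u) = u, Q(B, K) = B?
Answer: 1427/30 ≈ 47.567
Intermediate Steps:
T(V) = 6*V/5 (T(V) = (-1/(-5))*V + V = (-1*(-⅕))*V + V = V/5 + V = 6*V/5)
I(U) = U
((-86 - 209) + T(8))/(w(-9) + I(3)) = ((-86 - 209) + (6/5)*8)/(-9 + 3) = (-295 + 48/5)/(-6) = -1427/5*(-⅙) = 1427/30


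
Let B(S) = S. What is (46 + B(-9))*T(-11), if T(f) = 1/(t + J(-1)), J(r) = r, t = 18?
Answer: 37/17 ≈ 2.1765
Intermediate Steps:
T(f) = 1/17 (T(f) = 1/(18 - 1) = 1/17)
(46 + B(-9))*T(-11) = (46 - 9)*(1/17) = 37*(1/17) = 37/17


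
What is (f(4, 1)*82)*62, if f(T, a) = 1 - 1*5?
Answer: -20336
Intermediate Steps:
f(T, a) = -4 (f(T, a) = 1 - 5 = -4)
(f(4, 1)*82)*62 = -4*82*62 = -328*62 = -20336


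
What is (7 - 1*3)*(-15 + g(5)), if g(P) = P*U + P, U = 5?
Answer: 60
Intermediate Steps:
g(P) = 6*P (g(P) = P*5 + P = 5*P + P = 6*P)
(7 - 1*3)*(-15 + g(5)) = (7 - 1*3)*(-15 + 6*5) = (7 - 3)*(-15 + 30) = 4*15 = 60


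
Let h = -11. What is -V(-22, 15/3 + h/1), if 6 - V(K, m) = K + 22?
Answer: -6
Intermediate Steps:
V(K, m) = -16 - K (V(K, m) = 6 - (K + 22) = 6 - (22 + K) = 6 + (-22 - K) = -16 - K)
-V(-22, 15/3 + h/1) = -(-16 - 1*(-22)) = -(-16 + 22) = -1*6 = -6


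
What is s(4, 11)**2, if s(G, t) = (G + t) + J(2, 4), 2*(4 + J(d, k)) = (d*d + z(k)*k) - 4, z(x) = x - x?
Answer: 121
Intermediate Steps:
z(x) = 0
J(d, k) = -6 + d**2/2 (J(d, k) = -4 + ((d*d + 0*k) - 4)/2 = -4 + ((d**2 + 0) - 4)/2 = -4 + (d**2 - 4)/2 = -4 + (-4 + d**2)/2 = -4 + (-2 + d**2/2) = -6 + d**2/2)
s(G, t) = -4 + G + t (s(G, t) = (G + t) + (-6 + (1/2)*2**2) = (G + t) + (-6 + (1/2)*4) = (G + t) + (-6 + 2) = (G + t) - 4 = -4 + G + t)
s(4, 11)**2 = (-4 + 4 + 11)**2 = 11**2 = 121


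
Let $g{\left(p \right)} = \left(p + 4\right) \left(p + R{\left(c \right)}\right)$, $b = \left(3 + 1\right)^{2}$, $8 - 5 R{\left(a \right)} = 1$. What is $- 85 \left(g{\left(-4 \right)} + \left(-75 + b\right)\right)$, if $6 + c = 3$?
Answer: $5015$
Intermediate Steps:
$c = -3$ ($c = -6 + 3 = -3$)
$R{\left(a \right)} = \frac{7}{5}$ ($R{\left(a \right)} = \frac{8}{5} - \frac{1}{5} = \frac{7}{5}$)
$b = 16$ ($b = 4^{2} = 16$)
$g{\left(p \right)} = \left(4 + p\right) \left(\frac{7}{5} + p\right)$ ($g{\left(p \right)} = \left(p + 4\right) \left(p + \frac{7}{5}\right) = \left(4 + p\right) \left(\frac{7}{5} + p\right)$)
$- 85 \left(g{\left(-4 \right)} + \left(-75 + b\right)\right) = - 85 \left(\left(\frac{28}{5} + \left(-4\right)^{2} + \frac{27}{5} \left(-4\right)\right) + \left(-75 + 16\right)\right) = - 85 \left(\left(\frac{28}{5} + 16 - \frac{108}{5}\right) - 59\right) = - 85 \left(0 - 59\right) = \left(-85\right) \left(-59\right) = 5015$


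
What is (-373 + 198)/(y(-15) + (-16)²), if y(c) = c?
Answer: -175/241 ≈ -0.72614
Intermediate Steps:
(-373 + 198)/(y(-15) + (-16)²) = (-373 + 198)/(-15 + (-16)²) = -175/(-15 + 256) = -175/241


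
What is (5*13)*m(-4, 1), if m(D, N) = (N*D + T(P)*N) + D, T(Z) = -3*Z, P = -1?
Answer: -325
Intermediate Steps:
m(D, N) = D + 3*N + D*N (m(D, N) = (N*D + (-3*(-1))*N) + D = (D*N + 3*N) + D = (3*N + D*N) + D = D + 3*N + D*N)
(5*13)*m(-4, 1) = (5*13)*(-4 + 3*1 - 4*1) = 65*(-4 + 3 - 4) = 65*(-5) = -325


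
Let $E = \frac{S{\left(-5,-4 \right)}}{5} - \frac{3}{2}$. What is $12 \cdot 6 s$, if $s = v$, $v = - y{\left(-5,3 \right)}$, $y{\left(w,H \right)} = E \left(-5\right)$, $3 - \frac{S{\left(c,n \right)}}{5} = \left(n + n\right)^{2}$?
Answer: $-22500$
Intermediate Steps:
$S{\left(c,n \right)} = 15 - 20 n^{2}$ ($S{\left(c,n \right)} = 15 - 5 \left(n + n\right)^{2} = 15 - 5 \left(2 n\right)^{2} = 15 - 5 \cdot 4 n^{2} = 15 - 20 n^{2}$)
$E = - \frac{125}{2}$ ($E = \frac{15 - 20 \left(-4\right)^{2}}{5} - \frac{3}{2} = \left(15 - 320\right) \frac{1}{5} - \frac{3}{2} = \left(-305\right) \frac{1}{5} - \frac{3}{2} = -61 - \frac{3}{2} = - \frac{125}{2} \approx -62.5$)
$y{\left(w,H \right)} = \frac{625}{2}$ ($y{\left(w,H \right)} = \left(- \frac{125}{2}\right) \left(-5\right) = \frac{625}{2}$)
$v = - \frac{625}{2}$ ($v = \left(-1\right) \frac{625}{2} = - \frac{625}{2} \approx -312.5$)
$s = - \frac{625}{2} \approx -312.5$
$12 \cdot 6 s = 12 \cdot 6 \left(- \frac{625}{2}\right) = 72 \left(- \frac{625}{2}\right) = -22500$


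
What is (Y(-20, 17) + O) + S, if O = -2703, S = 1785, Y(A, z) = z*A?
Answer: -1258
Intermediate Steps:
Y(A, z) = A*z
(Y(-20, 17) + O) + S = (-20*17 - 2703) + 1785 = (-340 - 2703) + 1785 = -3043 + 1785 = -1258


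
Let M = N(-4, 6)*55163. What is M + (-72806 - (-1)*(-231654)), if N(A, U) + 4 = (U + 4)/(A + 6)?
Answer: -249297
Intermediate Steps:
N(A, U) = -4 + (4 + U)/(6 + A) (N(A, U) = -4 + (U + 4)/(A + 6) = -4 + (4 + U)/(6 + A))
M = 55163 (M = ((-20 + 6 - 4*(-4))/(6 - 4))*55163 = ((-20 + 6 + 16)/2)*55163 = ((½)*2)*55163 = 1*55163 = 55163)
M + (-72806 - (-1)*(-231654)) = 55163 + (-72806 - (-1)*(-231654)) = 55163 + (-72806 - 1*231654) = 55163 + (-72806 - 231654) = 55163 - 304460 = -249297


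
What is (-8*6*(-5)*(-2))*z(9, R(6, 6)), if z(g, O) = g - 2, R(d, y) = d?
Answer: -3360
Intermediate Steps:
z(g, O) = -2 + g
(-8*6*(-5)*(-2))*z(9, R(6, 6)) = (-8*6*(-5)*(-2))*(-2 + 9) = -(-240)*(-2)*7 = -8*60*7 = -480*7 = -3360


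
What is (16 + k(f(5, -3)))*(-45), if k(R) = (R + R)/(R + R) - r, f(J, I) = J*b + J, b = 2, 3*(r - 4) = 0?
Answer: -585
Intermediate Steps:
r = 4 (r = 4 + (1/3)*0 = 4 + 0 = 4)
f(J, I) = 3*J (f(J, I) = J*2 + J = 2*J + J = 3*J)
k(R) = -3 (k(R) = (R + R)/(R + R) - 1*4 = (2*R)/((2*R)) - 4 = (2*R)*(1/(2*R)) - 4 = 1 - 4 = -3)
(16 + k(f(5, -3)))*(-45) = (16 - 3)*(-45) = 13*(-45) = -585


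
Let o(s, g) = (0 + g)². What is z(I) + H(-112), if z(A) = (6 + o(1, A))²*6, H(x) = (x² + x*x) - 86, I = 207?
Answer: 11019331152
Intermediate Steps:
o(s, g) = g²
H(x) = -86 + 2*x² (H(x) = (x² + x²) - 86 = 2*x² - 86 = -86 + 2*x²)
z(A) = 6*(6 + A²)² (z(A) = (6 + A²)²*6 = 6*(6 + A²)²)
z(I) + H(-112) = 6*(6 + 207²)² + (-86 + 2*(-112)²) = 6*(6 + 42849)² + (-86 + 2*12544) = 6*42855² + (-86 + 25088) = 6*1836551025 + 25002 = 11019306150 + 25002 = 11019331152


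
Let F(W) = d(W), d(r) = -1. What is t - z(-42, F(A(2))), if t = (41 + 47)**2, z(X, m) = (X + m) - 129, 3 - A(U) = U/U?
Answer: 7916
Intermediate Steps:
A(U) = 2 (A(U) = 3 - U/U = 3 - 1*1 = 3 - 1 = 2)
F(W) = -1
z(X, m) = -129 + X + m
t = 7744 (t = 88**2 = 7744)
t - z(-42, F(A(2))) = 7744 - (-129 - 42 - 1) = 7744 - 1*(-172) = 7744 + 172 = 7916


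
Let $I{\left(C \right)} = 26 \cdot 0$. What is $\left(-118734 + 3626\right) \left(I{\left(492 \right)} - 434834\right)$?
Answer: $50052872072$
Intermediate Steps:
$I{\left(C \right)} = 0$
$\left(-118734 + 3626\right) \left(I{\left(492 \right)} - 434834\right) = \left(-118734 + 3626\right) \left(0 - 434834\right) = \left(-115108\right) \left(-434834\right) = 50052872072$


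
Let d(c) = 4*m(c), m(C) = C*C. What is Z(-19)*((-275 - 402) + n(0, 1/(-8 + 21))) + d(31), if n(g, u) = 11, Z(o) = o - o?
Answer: 3844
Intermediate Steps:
Z(o) = 0
m(C) = C**2
d(c) = 4*c**2
Z(-19)*((-275 - 402) + n(0, 1/(-8 + 21))) + d(31) = 0*((-275 - 402) + 11) + 4*31**2 = 0*(-677 + 11) + 4*961 = 0*(-666) + 3844 = 0 + 3844 = 3844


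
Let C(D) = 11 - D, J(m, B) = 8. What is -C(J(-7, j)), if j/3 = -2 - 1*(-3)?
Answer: -3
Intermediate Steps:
j = 3 (j = 3*(-2 - 1*(-3)) = 3*(-2 + 3) = 3*1 = 3)
-C(J(-7, j)) = -(11 - 1*8) = -(11 - 8) = -1*3 = -3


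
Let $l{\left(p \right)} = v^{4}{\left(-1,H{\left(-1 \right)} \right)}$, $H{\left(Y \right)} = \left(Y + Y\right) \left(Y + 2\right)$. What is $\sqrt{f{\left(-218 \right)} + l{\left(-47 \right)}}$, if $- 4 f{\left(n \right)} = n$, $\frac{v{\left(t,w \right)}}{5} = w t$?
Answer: $\frac{\sqrt{40218}}{2} \approx 100.27$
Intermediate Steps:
$H{\left(Y \right)} = 2 Y \left(2 + Y\right)$
$v{\left(t,w \right)} = 5 t w$ ($v{\left(t,w \right)} = 5 w t = 5 t w$)
$l{\left(p \right)} = 10000$ ($l{\left(p \right)} = \left(5 \left(-1\right) 2 \left(-1\right) \left(2 - 1\right)\right)^{4} = \left(5 \left(-1\right) 2 \left(-1\right) 1\right)^{4} = \left(5 \left(-1\right) \left(-2\right)\right)^{4} = 10^{4} = 10000$)
$f{\left(n \right)} = - \frac{n}{4}$
$\sqrt{f{\left(-218 \right)} + l{\left(-47 \right)}} = \sqrt{\left(- \frac{1}{4}\right) \left(-218\right) + 10000} = \sqrt{\frac{109}{2} + 10000} = \sqrt{\frac{20109}{2}} = \frac{\sqrt{40218}}{2}$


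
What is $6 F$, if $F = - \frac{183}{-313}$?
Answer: $\frac{1098}{313} \approx 3.508$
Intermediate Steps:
$F = \frac{183}{313}$ ($F = \left(-183\right) \left(- \frac{1}{313}\right) = \frac{183}{313} \approx 0.58466$)
$6 F = 6 \cdot \frac{183}{313} = \frac{1098}{313}$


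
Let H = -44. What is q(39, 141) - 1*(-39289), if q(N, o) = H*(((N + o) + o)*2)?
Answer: 11041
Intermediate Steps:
q(N, o) = -176*o - 88*N (q(N, o) = -44*((N + o) + o)*2 = -44*(N + 2*o)*2 = -44*(2*N + 4*o) = -176*o - 88*N)
q(39, 141) - 1*(-39289) = (-176*141 - 88*39) - 1*(-39289) = (-24816 - 3432) + 39289 = -28248 + 39289 = 11041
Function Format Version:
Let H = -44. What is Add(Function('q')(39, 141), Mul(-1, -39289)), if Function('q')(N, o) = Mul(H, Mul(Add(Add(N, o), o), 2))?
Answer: 11041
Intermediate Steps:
Function('q')(N, o) = Add(Mul(-176, o), Mul(-88, N)) (Function('q')(N, o) = Mul(-44, Mul(Add(Add(N, o), o), 2)) = Mul(-44, Mul(Add(N, Mul(2, o)), 2)) = Mul(-44, Add(Mul(2, N), Mul(4, o))) = Add(Mul(-176, o), Mul(-88, N)))
Add(Function('q')(39, 141), Mul(-1, -39289)) = Add(Add(Mul(-176, 141), Mul(-88, 39)), Mul(-1, -39289)) = Add(Add(-24816, -3432), 39289) = Add(-28248, 39289) = 11041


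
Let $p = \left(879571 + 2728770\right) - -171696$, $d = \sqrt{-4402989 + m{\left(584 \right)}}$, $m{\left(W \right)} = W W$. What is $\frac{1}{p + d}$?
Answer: $\frac{3780037}{14288683783302} - \frac{i \sqrt{4061933}}{14288683783302} \approx 2.6455 \cdot 10^{-7} - 1.4105 \cdot 10^{-10} i$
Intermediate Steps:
$m{\left(W \right)} = W^{2}$
$d = i \sqrt{4061933}$ ($d = \sqrt{-4402989 + 584^{2}} = \sqrt{-4402989 + 341056} = \sqrt{-4061933} = i \sqrt{4061933} \approx 2015.4 i$)
$p = 3780037$ ($p = 3608341 + \left(-89717 + 261413\right) = 3608341 + 171696 = 3780037$)
$\frac{1}{p + d} = \frac{1}{3780037 + i \sqrt{4061933}}$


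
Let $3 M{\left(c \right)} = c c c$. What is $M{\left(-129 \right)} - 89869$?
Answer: $-805432$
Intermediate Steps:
$M{\left(c \right)} = \frac{c^{3}}{3}$ ($M{\left(c \right)} = \frac{c c c}{3} = \frac{c^{2} c}{3} = \frac{c^{3}}{3}$)
$M{\left(-129 \right)} - 89869 = \frac{\left(-129\right)^{3}}{3} - 89869 = \frac{1}{3} \left(-2146689\right) - 89869 = -715563 - 89869 = -805432$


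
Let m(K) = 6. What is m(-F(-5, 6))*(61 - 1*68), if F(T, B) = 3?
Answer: -42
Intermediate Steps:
m(-F(-5, 6))*(61 - 1*68) = 6*(61 - 1*68) = 6*(61 - 68) = 6*(-7) = -42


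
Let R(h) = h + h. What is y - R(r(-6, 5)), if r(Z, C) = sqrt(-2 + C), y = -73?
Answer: -73 - 2*sqrt(3) ≈ -76.464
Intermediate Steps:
R(h) = 2*h
y - R(r(-6, 5)) = -73 - 2*sqrt(-2 + 5) = -73 - 2*sqrt(3)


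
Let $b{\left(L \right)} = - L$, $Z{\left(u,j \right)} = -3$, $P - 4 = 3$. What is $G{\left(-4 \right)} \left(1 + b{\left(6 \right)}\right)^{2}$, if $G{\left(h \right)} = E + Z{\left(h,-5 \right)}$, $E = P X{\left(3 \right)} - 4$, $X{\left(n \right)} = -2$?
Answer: $-525$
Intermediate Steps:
$P = 7$ ($P = 4 + 3 = 7$)
$E = -18$ ($E = 7 \left(-2\right) - 4 = -14 - 4 = -18$)
$G{\left(h \right)} = -21$ ($G{\left(h \right)} = -18 - 3 = -21$)
$G{\left(-4 \right)} \left(1 + b{\left(6 \right)}\right)^{2} = - 21 \left(1 - 6\right)^{2} = - 21 \left(-5\right)^{2} = \left(-21\right) 25 = -525$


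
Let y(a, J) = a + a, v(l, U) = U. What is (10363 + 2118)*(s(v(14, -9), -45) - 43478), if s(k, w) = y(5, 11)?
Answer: -542524108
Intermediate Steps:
y(a, J) = 2*a
s(k, w) = 10 (s(k, w) = 2*5 = 10)
(10363 + 2118)*(s(v(14, -9), -45) - 43478) = (10363 + 2118)*(10 - 43478) = 12481*(-43468) = -542524108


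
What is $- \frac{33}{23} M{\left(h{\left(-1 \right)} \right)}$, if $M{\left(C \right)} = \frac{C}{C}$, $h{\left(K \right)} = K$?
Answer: $- \frac{33}{23} \approx -1.4348$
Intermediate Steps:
$M{\left(C \right)} = 1$
$- \frac{33}{23} M{\left(h{\left(-1 \right)} \right)} = - \frac{33}{23} \cdot 1 = \left(-33\right) \frac{1}{23} \cdot 1 = \left(- \frac{33}{23}\right) 1 = - \frac{33}{23}$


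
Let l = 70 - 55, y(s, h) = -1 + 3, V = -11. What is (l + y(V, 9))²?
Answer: 289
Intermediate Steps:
y(s, h) = 2
l = 15
(l + y(V, 9))² = (15 + 2)² = 17² = 289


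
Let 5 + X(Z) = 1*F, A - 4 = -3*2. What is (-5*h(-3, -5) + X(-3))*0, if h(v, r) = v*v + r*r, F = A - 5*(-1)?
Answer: 0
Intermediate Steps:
A = -2 (A = 4 - 3*2 = 4 - 6 = -2)
F = 3 (F = -2 - 5*(-1) = -2 + 5 = 3)
h(v, r) = r² + v² (h(v, r) = v² + r² = r² + v²)
X(Z) = -2 (X(Z) = -5 + 1*3 = -5 + 3 = -2)
(-5*h(-3, -5) + X(-3))*0 = (-5*((-5)² + (-3)²) - 2)*0 = (-5*(25 + 9) - 2)*0 = (-5*34 - 2)*0 = (-170 - 2)*0 = -172*0 = 0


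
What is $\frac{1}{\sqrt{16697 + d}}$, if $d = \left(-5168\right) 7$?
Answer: $- \frac{i \sqrt{19479}}{19479} \approx - 0.007165 i$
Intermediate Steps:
$d = -36176$
$\frac{1}{\sqrt{16697 + d}} = \frac{1}{\sqrt{16697 - 36176}} = \frac{1}{\sqrt{-19479}} = \frac{1}{i \sqrt{19479}} = - \frac{i \sqrt{19479}}{19479}$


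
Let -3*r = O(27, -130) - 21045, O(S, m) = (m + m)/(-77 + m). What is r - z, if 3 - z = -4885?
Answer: 1320607/621 ≈ 2126.6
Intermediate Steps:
O(S, m) = 2*m/(-77 + m) (O(S, m) = (2*m)/(-77 + m) = 2*m/(-77 + m))
z = 4888 (z = 3 - 1*(-4885) = 3 + 4885 = 4888)
r = 4356055/621 (r = -(2*(-130)/(-77 - 130) - 21045)/3 = -(2*(-130)/(-207) - 21045)/3 = -(2*(-130)*(-1/207) - 21045)/3 = -(260/207 - 21045)/3 = -⅓*(-4356055/207) = 4356055/621 ≈ 7014.6)
r - z = 4356055/621 - 1*4888 = 4356055/621 - 4888 = 1320607/621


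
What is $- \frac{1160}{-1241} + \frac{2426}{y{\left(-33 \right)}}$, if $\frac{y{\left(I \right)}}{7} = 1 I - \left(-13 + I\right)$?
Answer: $\frac{3116226}{112931} \approx 27.594$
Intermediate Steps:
$y{\left(I \right)} = 91$ ($y{\left(I \right)} = 7 \left(1 I - \left(-13 + I\right)\right) = 7 \left(I - \left(-13 + I\right)\right) = 7 \cdot 13 = 91$)
$- \frac{1160}{-1241} + \frac{2426}{y{\left(-33 \right)}} = - \frac{1160}{-1241} + \frac{2426}{91} = \left(-1160\right) \left(- \frac{1}{1241}\right) + 2426 \cdot \frac{1}{91} = \frac{1160}{1241} + \frac{2426}{91} = \frac{3116226}{112931}$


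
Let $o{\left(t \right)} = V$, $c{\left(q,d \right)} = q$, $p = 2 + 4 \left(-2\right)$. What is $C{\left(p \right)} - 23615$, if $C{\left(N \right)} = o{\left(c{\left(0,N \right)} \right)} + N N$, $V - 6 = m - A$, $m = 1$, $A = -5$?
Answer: $-23567$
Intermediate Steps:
$p = -6$ ($p = 2 - 8 = -6$)
$V = 12$ ($V = 6 + \left(1 - -5\right) = 6 + \left(1 + 5\right) = 6 + 6 = 12$)
$o{\left(t \right)} = 12$
$C{\left(N \right)} = 12 + N^{2}$ ($C{\left(N \right)} = 12 + N N = 12 + N^{2}$)
$C{\left(p \right)} - 23615 = \left(12 + \left(-6\right)^{2}\right) - 23615 = \left(12 + 36\right) - 23615 = 48 - 23615 = -23567$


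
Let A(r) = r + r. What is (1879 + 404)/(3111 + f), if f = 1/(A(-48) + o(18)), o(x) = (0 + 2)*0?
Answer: 219168/298655 ≈ 0.73385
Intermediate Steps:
o(x) = 0 (o(x) = 2*0 = 0)
A(r) = 2*r
f = -1/96 (f = 1/(2*(-48) + 0) = 1/(-96 + 0) = 1/(-96) = -1/96 ≈ -0.010417)
(1879 + 404)/(3111 + f) = (1879 + 404)/(3111 - 1/96) = 2283/(298655/96) = 2283*(96/298655) = 219168/298655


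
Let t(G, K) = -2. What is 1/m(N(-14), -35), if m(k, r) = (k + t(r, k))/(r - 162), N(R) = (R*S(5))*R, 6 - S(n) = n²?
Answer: 197/3726 ≈ 0.052872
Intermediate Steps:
S(n) = 6 - n²
N(R) = -19*R² (N(R) = (R*(6 - 1*5²))*R = (R*(6 - 1*25))*R = (R*(6 - 25))*R = (R*(-19))*R = (-19*R)*R = -19*R²)
m(k, r) = (-2 + k)/(-162 + r) (m(k, r) = (k - 2)/(r - 162) = (-2 + k)/(-162 + r))
1/m(N(-14), -35) = 1/((-2 - 19*(-14)²)/(-162 - 35)) = 1/((-2 - 19*196)/(-197)) = 1/(-(-2 - 3724)/197) = 1/(-1/197*(-3726)) = 1/(3726/197) = 197/3726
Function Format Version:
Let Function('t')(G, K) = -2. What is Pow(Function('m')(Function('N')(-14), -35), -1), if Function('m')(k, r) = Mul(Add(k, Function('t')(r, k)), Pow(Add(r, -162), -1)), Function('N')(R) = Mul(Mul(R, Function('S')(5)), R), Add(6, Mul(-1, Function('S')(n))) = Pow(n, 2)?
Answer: Rational(197, 3726) ≈ 0.052872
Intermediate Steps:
Function('S')(n) = Add(6, Mul(-1, Pow(n, 2)))
Function('N')(R) = Mul(-19, Pow(R, 2)) (Function('N')(R) = Mul(Mul(R, Add(6, Mul(-1, Pow(5, 2)))), R) = Mul(Mul(R, Add(6, Mul(-1, 25))), R) = Mul(Mul(R, Add(6, -25)), R) = Mul(Mul(R, -19), R) = Mul(Mul(-19, R), R) = Mul(-19, Pow(R, 2)))
Function('m')(k, r) = Mul(Pow(Add(-162, r), -1), Add(-2, k)) (Function('m')(k, r) = Mul(Add(k, -2), Pow(Add(r, -162), -1)) = Mul(Add(-2, k), Pow(Add(-162, r), -1)) = Mul(Pow(Add(-162, r), -1), Add(-2, k)))
Pow(Function('m')(Function('N')(-14), -35), -1) = Pow(Mul(Pow(Add(-162, -35), -1), Add(-2, Mul(-19, Pow(-14, 2)))), -1) = Pow(Mul(Pow(-197, -1), Add(-2, Mul(-19, 196))), -1) = Pow(Mul(Rational(-1, 197), Add(-2, -3724)), -1) = Pow(Mul(Rational(-1, 197), -3726), -1) = Pow(Rational(3726, 197), -1) = Rational(197, 3726)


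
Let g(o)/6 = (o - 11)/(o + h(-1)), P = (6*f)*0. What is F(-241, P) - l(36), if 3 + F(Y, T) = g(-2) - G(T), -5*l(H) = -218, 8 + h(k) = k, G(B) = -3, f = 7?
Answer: -2008/55 ≈ -36.509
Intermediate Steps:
h(k) = -8 + k
l(H) = 218/5 (l(H) = -⅕*(-218) = 218/5)
P = 0 (P = (6*7)*0 = 42*0 = 0)
g(o) = 6*(-11 + o)/(-9 + o) (g(o) = 6*((o - 11)/(o + (-8 - 1))) = 6*((-11 + o)/(o - 9)) = 6*((-11 + o)/(-9 + o)) = 6*(-11 + o)/(-9 + o))
F(Y, T) = 78/11 (F(Y, T) = -3 + (6*(-11 - 2)/(-9 - 2) - 1*(-3)) = -3 + (6*(-13)/(-11) + 3) = -3 + (6*(-1/11)*(-13) + 3) = -3 + (78/11 + 3) = -3 + 111/11 = 78/11)
F(-241, P) - l(36) = 78/11 - 1*218/5 = 78/11 - 218/5 = -2008/55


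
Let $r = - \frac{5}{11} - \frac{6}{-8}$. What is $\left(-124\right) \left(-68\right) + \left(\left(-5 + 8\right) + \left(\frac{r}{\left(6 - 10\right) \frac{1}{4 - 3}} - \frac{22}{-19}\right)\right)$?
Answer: $\frac{28210265}{3344} \approx 8436.1$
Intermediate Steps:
$r = \frac{13}{44}$ ($r = \left(-5\right) \frac{1}{11} - - \frac{3}{4} = - \frac{5}{11} + \frac{3}{4} = \frac{13}{44} \approx 0.29545$)
$\left(-124\right) \left(-68\right) + \left(\left(-5 + 8\right) + \left(\frac{r}{\left(6 - 10\right) \frac{1}{4 - 3}} - \frac{22}{-19}\right)\right) = \left(-124\right) \left(-68\right) + \left(\left(-5 + 8\right) + \left(\frac{13}{44 \frac{6 - 10}{4 - 3}} - \frac{22}{-19}\right)\right) = 8432 + \left(3 + \left(\frac{13}{44 \left(- \frac{4}{1}\right)} - - \frac{22}{19}\right)\right) = 8432 + \left(3 + \left(\frac{13}{44 \left(\left(-4\right) 1\right)} + \frac{22}{19}\right)\right) = 8432 + \left(3 + \left(\frac{13}{44 \left(-4\right)} + \frac{22}{19}\right)\right) = 8432 + \left(3 + \left(\frac{13}{44} \left(- \frac{1}{4}\right) + \frac{22}{19}\right)\right) = 8432 + \left(3 + \left(- \frac{13}{176} + \frac{22}{19}\right)\right) = 8432 + \left(3 + \frac{3625}{3344}\right) = 8432 + \frac{13657}{3344} = \frac{28210265}{3344}$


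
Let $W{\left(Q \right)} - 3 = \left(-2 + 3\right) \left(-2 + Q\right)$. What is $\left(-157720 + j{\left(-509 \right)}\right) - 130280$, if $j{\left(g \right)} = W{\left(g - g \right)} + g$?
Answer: $-288508$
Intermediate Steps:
$W{\left(Q \right)} = 1 + Q$ ($W{\left(Q \right)} = 3 + \left(-2 + 3\right) \left(-2 + Q\right) = 3 + 1 \left(-2 + Q\right) = 3 + \left(-2 + Q\right) = 1 + Q$)
$j{\left(g \right)} = 1 + g$ ($j{\left(g \right)} = \left(1 + \left(g - g\right)\right) + g = \left(1 + 0\right) + g = 1 + g$)
$\left(-157720 + j{\left(-509 \right)}\right) - 130280 = \left(-157720 + \left(1 - 509\right)\right) - 130280 = \left(-157720 - 508\right) - 130280 = -158228 - 130280 = -288508$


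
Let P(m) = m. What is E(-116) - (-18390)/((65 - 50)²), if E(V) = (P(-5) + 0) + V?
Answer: -589/15 ≈ -39.267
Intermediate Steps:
E(V) = -5 + V (E(V) = (-5 + 0) + V = -5 + V)
E(-116) - (-18390)/((65 - 50)²) = (-5 - 116) - (-18390)/((65 - 50)²) = -121 - (-18390)/(15²) = -121 - (-18390)/225 = -121 - 1*(-1226/15) = -121 + 1226/15 = -589/15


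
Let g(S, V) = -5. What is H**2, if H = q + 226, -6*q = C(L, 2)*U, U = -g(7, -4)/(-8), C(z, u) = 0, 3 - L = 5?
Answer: 51076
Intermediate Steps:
L = -2 (L = 3 - 1*5 = 3 - 5 = -2)
U = -5/8 (U = -(-5)/(-8) = -(-5)*(-1)/8 = -1*5/8 = -5/8 ≈ -0.62500)
q = 0 (q = -0*(-5)/8 = -1/6*0 = 0)
H = 226 (H = 0 + 226 = 226)
H**2 = 226**2 = 51076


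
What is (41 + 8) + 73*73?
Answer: 5378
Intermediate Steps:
(41 + 8) + 73*73 = 49 + 5329 = 5378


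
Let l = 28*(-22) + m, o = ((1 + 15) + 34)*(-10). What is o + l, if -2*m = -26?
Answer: -1103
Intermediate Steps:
m = 13 (m = -½*(-26) = 13)
o = -500 (o = (16 + 34)*(-10) = 50*(-10) = -500)
l = -603 (l = 28*(-22) + 13 = -616 + 13 = -603)
o + l = -500 - 603 = -1103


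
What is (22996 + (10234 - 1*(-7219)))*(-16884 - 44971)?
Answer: -2501972895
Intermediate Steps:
(22996 + (10234 - 1*(-7219)))*(-16884 - 44971) = (22996 + (10234 + 7219))*(-61855) = (22996 + 17453)*(-61855) = 40449*(-61855) = -2501972895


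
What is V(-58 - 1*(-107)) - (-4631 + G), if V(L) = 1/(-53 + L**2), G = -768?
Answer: 12676853/2348 ≈ 5399.0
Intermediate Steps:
V(-58 - 1*(-107)) - (-4631 + G) = 1/(-53 + (-58 - 1*(-107))**2) - (-4631 - 768) = 1/(-53 + (-58 + 107)**2) - 1*(-5399) = 1/(-53 + 49**2) + 5399 = 1/(-53 + 2401) + 5399 = 1/2348 + 5399 = 12676853/2348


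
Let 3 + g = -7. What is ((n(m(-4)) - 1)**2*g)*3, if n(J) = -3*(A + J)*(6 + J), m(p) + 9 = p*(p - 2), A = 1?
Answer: -30542430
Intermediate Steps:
g = -10 (g = -3 - 7 = -10)
m(p) = -9 + p*(-2 + p) (m(p) = -9 + p*(p - 2) = -9 + p*(-2 + p))
n(J) = -3*(1 + J)*(6 + J)
((n(m(-4)) - 1)**2*g)*3 = (((-18 - 21*(-9 + (-4)**2 - 2*(-4)) - 3*(-9 + (-4)**2 - 2*(-4))**2) - 1)**2*(-10))*3 = (((-18 - 21*(-9 + 16 + 8) - 3*(-9 + 16 + 8)**2) - 1)**2*(-10))*3 = (((-18 - 21*15 - 3*15**2) - 1)**2*(-10))*3 = (((-18 - 315 - 3*225) - 1)**2*(-10))*3 = (((-18 - 315 - 675) - 1)**2*(-10))*3 = ((-1008 - 1)**2*(-10))*3 = ((-1009)**2*(-10))*3 = (1018081*(-10))*3 = -10180810*3 = -30542430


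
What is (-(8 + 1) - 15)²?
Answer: 576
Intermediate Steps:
(-(8 + 1) - 15)² = (-1*9 - 15)² = (-9 - 15)² = (-24)² = 576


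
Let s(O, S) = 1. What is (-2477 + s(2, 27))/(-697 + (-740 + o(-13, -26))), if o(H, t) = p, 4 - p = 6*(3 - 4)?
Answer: 2476/1427 ≈ 1.7351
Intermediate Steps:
p = 10 (p = 4 - 6*(3 - 4) = 4 - 6*(-1) = 4 - 1*(-6) = 4 + 6 = 10)
o(H, t) = 10
(-2477 + s(2, 27))/(-697 + (-740 + o(-13, -26))) = (-2477 + 1)/(-697 + (-740 + 10)) = -2476/(-697 - 730) = -2476/(-1427) = -2476*(-1/1427) = 2476/1427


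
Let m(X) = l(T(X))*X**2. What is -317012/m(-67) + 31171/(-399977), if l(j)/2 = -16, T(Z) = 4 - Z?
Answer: 501310889/235474984 ≈ 2.1289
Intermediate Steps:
l(j) = -32 (l(j) = 2*(-16) = -32)
m(X) = -32*X**2
-317012/m(-67) + 31171/(-399977) = -317012/((-32*(-67)**2)) + 31171/(-399977) = -317012/((-32*4489)) + 31171*(-1/399977) = -317012/(-143648) - 511/6557 = -317012*(-1/143648) - 511/6557 = 79253/35912 - 511/6557 = 501310889/235474984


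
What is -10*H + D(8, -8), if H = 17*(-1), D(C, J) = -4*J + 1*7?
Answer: 209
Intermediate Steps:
D(C, J) = 7 - 4*J (D(C, J) = -4*J + 7 = 7 - 4*J)
H = -17
-10*H + D(8, -8) = -10*(-17) + (7 - 4*(-8)) = 170 + (7 + 32) = 170 + 39 = 209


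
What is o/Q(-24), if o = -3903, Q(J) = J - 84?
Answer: 1301/36 ≈ 36.139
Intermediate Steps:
Q(J) = -84 + J
o/Q(-24) = -3903/(-84 - 24) = -3903/(-108) = -3903*(-1/108) = 1301/36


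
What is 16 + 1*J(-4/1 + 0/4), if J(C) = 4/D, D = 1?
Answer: 20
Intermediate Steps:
J(C) = 4 (J(C) = 4/1 = 4*1 = 4)
16 + 1*J(-4/1 + 0/4) = 16 + 1*4 = 16 + 4 = 20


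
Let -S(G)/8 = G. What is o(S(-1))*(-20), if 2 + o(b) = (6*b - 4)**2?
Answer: -38680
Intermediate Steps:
S(G) = -8*G
o(b) = -2 + (-4 + 6*b)**2 (o(b) = -2 + (6*b - 4)**2 = -2 + (-4 + 6*b)**2)
o(S(-1))*(-20) = (14 - (-384)*(-1) + 36*(-8*(-1))**2)*(-20) = (14 - 48*8 + 36*8**2)*(-20) = (14 - 384 + 36*64)*(-20) = (14 - 384 + 2304)*(-20) = 1934*(-20) = -38680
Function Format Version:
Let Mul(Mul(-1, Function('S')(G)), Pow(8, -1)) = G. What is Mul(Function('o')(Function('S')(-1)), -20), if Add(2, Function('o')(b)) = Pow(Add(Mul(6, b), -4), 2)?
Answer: -38680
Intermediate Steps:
Function('S')(G) = Mul(-8, G)
Function('o')(b) = Add(-2, Pow(Add(-4, Mul(6, b)), 2)) (Function('o')(b) = Add(-2, Pow(Add(Mul(6, b), -4), 2)) = Add(-2, Pow(Add(-4, Mul(6, b)), 2)))
Mul(Function('o')(Function('S')(-1)), -20) = Mul(Add(14, Mul(-48, Mul(-8, -1)), Mul(36, Pow(Mul(-8, -1), 2))), -20) = Mul(Add(14, Mul(-48, 8), Mul(36, Pow(8, 2))), -20) = Mul(Add(14, -384, Mul(36, 64)), -20) = Mul(Add(14, -384, 2304), -20) = Mul(1934, -20) = -38680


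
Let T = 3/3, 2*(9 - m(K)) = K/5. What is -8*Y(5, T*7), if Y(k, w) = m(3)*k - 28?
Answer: -124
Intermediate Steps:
m(K) = 9 - K/10 (m(K) = 9 - K/(2*5) = 9 - K/10)
T = 1 (T = 3*(⅓) = 1)
Y(k, w) = -28 + 87*k/10 (Y(k, w) = (9 - ⅒*3)*k - 28 = (9 - 3/10)*k - 28 = 87*k/10 - 28 = -28 + 87*k/10)
-8*Y(5, T*7) = -8*(-28 + (87/10)*5) = -8*(-28 + 87/2) = -8*31/2 = -124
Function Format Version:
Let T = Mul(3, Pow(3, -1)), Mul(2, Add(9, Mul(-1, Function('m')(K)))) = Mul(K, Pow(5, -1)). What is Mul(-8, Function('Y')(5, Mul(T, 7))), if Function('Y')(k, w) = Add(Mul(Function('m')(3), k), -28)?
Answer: -124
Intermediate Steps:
Function('m')(K) = Add(9, Mul(Rational(-1, 10), K)) (Function('m')(K) = Add(9, Mul(Rational(-1, 2), Mul(K, Pow(5, -1)))) = Add(9, Mul(Rational(-1, 2), Mul(K, Rational(1, 5)))) = Add(9, Mul(Rational(-1, 2), Mul(Rational(1, 5), K))) = Add(9, Mul(Rational(-1, 10), K)))
T = 1 (T = Mul(3, Rational(1, 3)) = 1)
Function('Y')(k, w) = Add(-28, Mul(Rational(87, 10), k)) (Function('Y')(k, w) = Add(Mul(Add(9, Mul(Rational(-1, 10), 3)), k), -28) = Add(Mul(Add(9, Rational(-3, 10)), k), -28) = Add(Mul(Rational(87, 10), k), -28) = Add(-28, Mul(Rational(87, 10), k)))
Mul(-8, Function('Y')(5, Mul(T, 7))) = Mul(-8, Add(-28, Mul(Rational(87, 10), 5))) = Mul(-8, Add(-28, Rational(87, 2))) = Mul(-8, Rational(31, 2)) = -124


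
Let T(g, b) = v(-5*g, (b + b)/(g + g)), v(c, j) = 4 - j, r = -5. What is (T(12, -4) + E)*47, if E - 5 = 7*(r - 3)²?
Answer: 64484/3 ≈ 21495.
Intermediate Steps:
T(g, b) = 4 - b/g (T(g, b) = 4 - (b + b)/(g + g) = 4 - 2*b/(2*g) = 4 - 2*b*1/(2*g) = 4 - b/g)
E = 453 (E = 5 + 7*(-5 - 3)² = 5 + 7*(-8)² = 5 + 7*64 = 5 + 448 = 453)
(T(12, -4) + E)*47 = ((4 - 1*(-4)/12) + 453)*47 = ((4 - 1*(-4)*1/12) + 453)*47 = ((4 + ⅓) + 453)*47 = (13/3 + 453)*47 = (1372/3)*47 = 64484/3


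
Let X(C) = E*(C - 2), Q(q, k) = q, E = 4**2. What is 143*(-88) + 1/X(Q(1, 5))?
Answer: -201345/16 ≈ -12584.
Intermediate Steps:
E = 16
X(C) = -32 + 16*C (X(C) = 16*(C - 2) = 16*(-2 + C) = -32 + 16*C)
143*(-88) + 1/X(Q(1, 5)) = 143*(-88) + 1/(-32 + 16*1) = -12584 + 1/(-32 + 16) = -12584 + 1/(-16) = -12584 - 1/16 = -201345/16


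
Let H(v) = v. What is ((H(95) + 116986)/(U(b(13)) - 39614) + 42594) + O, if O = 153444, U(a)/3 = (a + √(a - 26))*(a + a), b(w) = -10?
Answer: 149204374323057/761110898 + 10537290*I/380555449 ≈ 1.9604e+5 + 0.027689*I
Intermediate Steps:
U(a) = 6*a*(a + √(-26 + a)) (U(a) = 3*((a + √(a - 26))*(a + a)) = 3*((a + √(-26 + a))*(2*a)) = 3*(2*a*(a + √(-26 + a))) = 6*a*(a + √(-26 + a)))
((H(95) + 116986)/(U(b(13)) - 39614) + 42594) + O = ((95 + 116986)/(6*(-10)*(-10 + √(-26 - 10)) - 39614) + 42594) + 153444 = (117081/(6*(-10)*(-10 + √(-36)) - 39614) + 42594) + 153444 = (117081/(6*(-10)*(-10 + 6*I) - 39614) + 42594) + 153444 = (117081/((600 - 360*I) - 39614) + 42594) + 153444 = (117081/(-39014 - 360*I) + 42594) + 153444 = (117081*((-39014 + 360*I)/1522221796) + 42594) + 153444 = (117081*(-39014 + 360*I)/1522221796 + 42594) + 153444 = (42594 + 117081*(-39014 + 360*I)/1522221796) + 153444 = 196038 + 117081*(-39014 + 360*I)/1522221796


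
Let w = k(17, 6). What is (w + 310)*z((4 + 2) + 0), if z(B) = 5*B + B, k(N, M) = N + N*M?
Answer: 15444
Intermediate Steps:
k(N, M) = N + M*N
z(B) = 6*B
w = 119 (w = 17*(1 + 6) = 17*7 = 119)
(w + 310)*z((4 + 2) + 0) = (119 + 310)*(6*((4 + 2) + 0)) = 429*(6*(6 + 0)) = 429*(6*6) = 429*36 = 15444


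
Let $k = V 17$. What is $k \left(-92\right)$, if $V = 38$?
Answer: $-59432$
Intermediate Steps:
$k = 646$ ($k = 38 \cdot 17 = 646$)
$k \left(-92\right) = 646 \left(-92\right) = -59432$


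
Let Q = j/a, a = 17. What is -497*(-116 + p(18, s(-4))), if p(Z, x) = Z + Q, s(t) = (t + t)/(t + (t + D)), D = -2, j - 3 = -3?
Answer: 48706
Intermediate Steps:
j = 0 (j = 3 - 3 = 0)
Q = 0 (Q = 0/17 = 0*(1/17) = 0)
s(t) = 2*t/(-2 + 2*t) (s(t) = (t + t)/(t + (t - 2)) = (2*t)/(t + (-2 + t)) = (2*t)/(-2 + 2*t) = 2*t/(-2 + 2*t))
p(Z, x) = Z (p(Z, x) = Z + 0 = Z)
-497*(-116 + p(18, s(-4))) = -497*(-116 + 18) = -497*(-98) = 48706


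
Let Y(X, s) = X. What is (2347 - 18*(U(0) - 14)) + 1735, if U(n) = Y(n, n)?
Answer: 4334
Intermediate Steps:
U(n) = n
(2347 - 18*(U(0) - 14)) + 1735 = (2347 - 18*(0 - 14)) + 1735 = (2347 - 18*(-14)) + 1735 = (2347 + 252) + 1735 = 2599 + 1735 = 4334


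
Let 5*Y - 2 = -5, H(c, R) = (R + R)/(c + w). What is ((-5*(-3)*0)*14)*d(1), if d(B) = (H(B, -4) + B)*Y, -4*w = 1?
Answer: 0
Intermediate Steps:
w = -1/4 (w = -1/4*1 = -1/4 ≈ -0.25000)
H(c, R) = 2*R/(-1/4 + c) (H(c, R) = (R + R)/(c - 1/4) = (2*R)/(-1/4 + c) = 2*R/(-1/4 + c))
Y = -3/5 (Y = 2/5 + (1/5)*(-5) = 2/5 - 1 = -3/5 ≈ -0.60000)
d(B) = -3*B/5 + 96/(5*(-1 + 4*B)) (d(B) = (8*(-4)/(-1 + 4*B) + B)*(-3/5) = (-32/(-1 + 4*B) + B)*(-3/5) = (B - 32/(-1 + 4*B))*(-3/5) = -3*B/5 + 96/(5*(-1 + 4*B)))
((-5*(-3)*0)*14)*d(1) = ((-5*(-3)*0)*14)*(3*(32 - 1*1*(-1 + 4*1))/(5*(-1 + 4*1))) = ((15*0)*14)*(3*(32 - 1*1*(-1 + 4))/(5*(-1 + 4))) = (0*14)*((3/5)*(32 - 1*1*3)/3) = 0*((3/5)*(1/3)*(32 - 3)) = 0*((3/5)*(1/3)*29) = 0*(29/5) = 0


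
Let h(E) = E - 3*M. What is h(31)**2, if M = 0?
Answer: 961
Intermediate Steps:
h(E) = E (h(E) = E - 3*0 = E + 0 = E)
h(31)**2 = 31**2 = 961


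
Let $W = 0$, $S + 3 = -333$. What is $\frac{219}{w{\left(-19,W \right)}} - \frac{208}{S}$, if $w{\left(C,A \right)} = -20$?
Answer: $- \frac{4339}{420} \approx -10.331$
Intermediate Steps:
$S = -336$ ($S = -3 - 333 = -336$)
$\frac{219}{w{\left(-19,W \right)}} - \frac{208}{S} = \frac{219}{-20} - \frac{208}{-336} = 219 \left(- \frac{1}{20}\right) - - \frac{13}{21} = - \frac{219}{20} + \frac{13}{21} = - \frac{4339}{420}$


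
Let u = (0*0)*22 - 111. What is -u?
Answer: 111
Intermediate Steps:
u = -111 (u = 0*22 - 111 = 0 - 111 = -111)
-u = -1*(-111) = 111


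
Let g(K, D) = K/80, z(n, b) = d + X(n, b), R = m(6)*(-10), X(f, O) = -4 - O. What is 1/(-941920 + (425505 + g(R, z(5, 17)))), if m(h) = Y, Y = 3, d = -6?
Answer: -8/4131323 ≈ -1.9364e-6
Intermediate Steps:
m(h) = 3
R = -30 (R = 3*(-10) = -30)
z(n, b) = -10 - b (z(n, b) = -6 + (-4 - b) = -10 - b)
g(K, D) = K/80 (g(K, D) = K*(1/80) = K/80)
1/(-941920 + (425505 + g(R, z(5, 17)))) = 1/(-941920 + (425505 + (1/80)*(-30))) = 1/(-941920 + (425505 - 3/8)) = 1/(-941920 + 3404037/8) = 1/(-4131323/8) = -8/4131323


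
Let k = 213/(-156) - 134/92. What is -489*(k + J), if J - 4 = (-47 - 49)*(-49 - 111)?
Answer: -8983892841/1196 ≈ -7.5116e+6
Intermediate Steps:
k = -3375/1196 (k = 213*(-1/156) - 134*1/92 = -71/52 - 67/46 = -3375/1196 ≈ -2.8219)
J = 15364 (J = 4 + (-47 - 49)*(-49 - 111) = 4 - 96*(-160) = 4 + 15360 = 15364)
-489*(k + J) = -489*(-3375/1196 + 15364) = -489*18371969/1196 = -8983892841/1196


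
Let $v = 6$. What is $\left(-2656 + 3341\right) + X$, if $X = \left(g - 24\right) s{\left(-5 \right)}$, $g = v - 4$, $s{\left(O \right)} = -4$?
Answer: $773$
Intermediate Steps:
$g = 2$ ($g = 6 - 4 = 2$)
$X = 88$ ($X = \left(2 - 24\right) \left(-4\right) = \left(-22\right) \left(-4\right) = 88$)
$\left(-2656 + 3341\right) + X = \left(-2656 + 3341\right) + 88 = 685 + 88 = 773$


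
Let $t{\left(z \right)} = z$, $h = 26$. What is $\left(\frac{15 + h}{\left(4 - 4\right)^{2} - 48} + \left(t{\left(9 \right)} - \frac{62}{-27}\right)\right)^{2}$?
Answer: $\frac{20349121}{186624} \approx 109.04$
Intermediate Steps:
$\left(\frac{15 + h}{\left(4 - 4\right)^{2} - 48} + \left(t{\left(9 \right)} - \frac{62}{-27}\right)\right)^{2} = \left(\frac{15 + 26}{\left(4 - 4\right)^{2} - 48} + \left(9 - \frac{62}{-27}\right)\right)^{2} = \left(\frac{41}{0^{2} - 48} + \left(9 - - \frac{62}{27}\right)\right)^{2} = \left(\frac{41}{0 - 48} + \left(9 + \frac{62}{27}\right)\right)^{2} = \left(\frac{41}{-48} + \frac{305}{27}\right)^{2} = \left(41 \left(- \frac{1}{48}\right) + \frac{305}{27}\right)^{2} = \left(- \frac{41}{48} + \frac{305}{27}\right)^{2} = \left(\frac{4511}{432}\right)^{2} = \frac{20349121}{186624}$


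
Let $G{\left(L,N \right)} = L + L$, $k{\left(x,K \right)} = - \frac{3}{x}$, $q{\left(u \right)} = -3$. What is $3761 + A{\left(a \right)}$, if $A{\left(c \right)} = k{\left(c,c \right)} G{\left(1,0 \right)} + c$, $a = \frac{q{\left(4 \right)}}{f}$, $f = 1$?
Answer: $3760$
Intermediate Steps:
$a = -3$ ($a = - \frac{3}{1} = \left(-3\right) 1 = -3$)
$G{\left(L,N \right)} = 2 L$
$A{\left(c \right)} = c - \frac{6}{c}$ ($A{\left(c \right)} = - \frac{3}{c} 2 \cdot 1 + c = - \frac{3}{c} 2 + c = - \frac{6}{c} + c = c - \frac{6}{c}$)
$3761 + A{\left(a \right)} = 3761 - \left(3 + \frac{6}{-3}\right) = 3761 - 1 = 3760$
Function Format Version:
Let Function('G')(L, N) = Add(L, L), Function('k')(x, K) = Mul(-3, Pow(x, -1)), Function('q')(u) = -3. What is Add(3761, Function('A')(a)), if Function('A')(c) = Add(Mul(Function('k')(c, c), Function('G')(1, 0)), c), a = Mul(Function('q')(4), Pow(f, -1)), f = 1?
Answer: 3760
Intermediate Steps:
a = -3 (a = Mul(-3, Pow(1, -1)) = Mul(-3, 1) = -3)
Function('G')(L, N) = Mul(2, L)
Function('A')(c) = Add(c, Mul(-6, Pow(c, -1))) (Function('A')(c) = Add(Mul(Mul(-3, Pow(c, -1)), Mul(2, 1)), c) = Add(Mul(Mul(-3, Pow(c, -1)), 2), c) = Add(Mul(-6, Pow(c, -1)), c) = Add(c, Mul(-6, Pow(c, -1))))
Add(3761, Function('A')(a)) = Add(3761, Add(-3, Mul(-6, Pow(-3, -1)))) = Add(3761, Add(-3, Mul(-6, Rational(-1, 3)))) = Add(3761, Add(-3, 2)) = Add(3761, -1) = 3760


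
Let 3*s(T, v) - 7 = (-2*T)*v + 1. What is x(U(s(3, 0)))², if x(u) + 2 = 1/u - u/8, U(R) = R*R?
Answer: 2505889/331776 ≈ 7.5530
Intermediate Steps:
s(T, v) = 8/3 - 2*T*v/3 (s(T, v) = 7/3 + ((-2*T)*v + 1)/3 = 7/3 + (-2*T*v + 1)/3 = 7/3 + (1 - 2*T*v)/3 = 7/3 + (⅓ - 2*T*v/3) = 8/3 - 2*T*v/3)
U(R) = R²
x(u) = -2 + 1/u - u/8 (x(u) = -2 + (1/u - u/8) = -2 + 1/u - u/8)
x(U(s(3, 0)))² = (-2 + 1/((8/3 - ⅔*3*0)²) - (8/3 - ⅔*3*0)²/8)² = (-2 + 1/((8/3 + 0)²) - (8/3 + 0)²/8)² = (-2 + 1/((8/3)²) - (8/3)²/8)² = (-2 + 1/(64/9) - ⅛*64/9)² = (-2 + 9/64 - 8/9)² = (-1583/576)² = 2505889/331776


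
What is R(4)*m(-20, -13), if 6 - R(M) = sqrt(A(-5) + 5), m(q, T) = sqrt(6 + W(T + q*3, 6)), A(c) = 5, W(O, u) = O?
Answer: I*sqrt(67)*(6 - sqrt(10)) ≈ 23.228*I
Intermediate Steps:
m(q, T) = sqrt(6 + T + 3*q) (m(q, T) = sqrt(6 + (T + q*3)) = sqrt(6 + (T + 3*q)) = sqrt(6 + T + 3*q))
R(M) = 6 - sqrt(10) (R(M) = 6 - sqrt(5 + 5) = 6 - sqrt(10))
R(4)*m(-20, -13) = (6 - sqrt(10))*sqrt(6 - 13 + 3*(-20)) = (6 - sqrt(10))*sqrt(6 - 13 - 60) = (6 - sqrt(10))*sqrt(-67) = (6 - sqrt(10))*(I*sqrt(67)) = I*sqrt(67)*(6 - sqrt(10))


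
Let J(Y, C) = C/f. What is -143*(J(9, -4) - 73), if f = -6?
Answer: 31031/3 ≈ 10344.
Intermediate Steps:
J(Y, C) = -C/6 (J(Y, C) = C/(-6) = C*(-⅙) = -C/6)
-143*(J(9, -4) - 73) = -143*(-⅙*(-4) - 73) = -143*(⅔ - 73) = -143*(-217/3) = 31031/3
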